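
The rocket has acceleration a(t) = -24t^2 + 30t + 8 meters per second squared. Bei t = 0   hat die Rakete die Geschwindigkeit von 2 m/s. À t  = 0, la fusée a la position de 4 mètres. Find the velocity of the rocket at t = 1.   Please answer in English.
To find the answer, we compute 1 integral of a(t) = -24·t^2 + 30·t + 8. The integral of acceleration, with v(0) = 2, gives velocity: v(t) = -8·t^3 + 15·t^2 + 8·t + 2. We have velocity v(t) = -8·t^3 + 15·t^2 + 8·t + 2. Substituting t = 1: v(1) = 17.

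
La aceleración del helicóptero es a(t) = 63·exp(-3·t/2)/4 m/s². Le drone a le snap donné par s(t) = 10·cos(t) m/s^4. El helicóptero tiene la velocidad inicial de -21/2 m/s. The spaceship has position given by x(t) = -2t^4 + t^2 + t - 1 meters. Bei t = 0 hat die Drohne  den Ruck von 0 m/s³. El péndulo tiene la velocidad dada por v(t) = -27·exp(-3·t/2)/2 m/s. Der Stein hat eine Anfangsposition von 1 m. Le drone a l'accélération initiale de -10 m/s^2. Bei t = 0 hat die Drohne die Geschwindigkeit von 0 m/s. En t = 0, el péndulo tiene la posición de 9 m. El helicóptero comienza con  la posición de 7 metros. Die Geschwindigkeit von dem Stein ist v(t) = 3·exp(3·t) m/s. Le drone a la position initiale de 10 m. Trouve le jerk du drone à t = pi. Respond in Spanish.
Para resolver esto, necesitamos tomar 1 integral de nuestra ecuación del snap s(t) = 10·cos(t). La antiderivada del snap, con j(0) = 0, da la sacudida: j(t) = 10·sin(t). Usando j(t) = 10·sin(t) y sustituyendo t = pi, encontramos j = 0.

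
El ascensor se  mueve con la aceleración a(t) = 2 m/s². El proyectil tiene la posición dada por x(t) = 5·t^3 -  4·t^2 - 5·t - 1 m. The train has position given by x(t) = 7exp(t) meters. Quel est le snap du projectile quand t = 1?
Nous devons dériver notre équation de la position x(t) = 5·t^3 - 4·t^2 - 5·t - 1 4 fois. En prenant d/dt de x(t), nous trouvons v(t) = 15·t^2 - 8·t - 5. En dérivant la vitesse, nous obtenons l'accélération: a(t) = 30·t - 8. En dérivant l'accélération, nous obtenons le jerk: j(t) = 30. En prenant d/dt de j(t), nous trouvons s(t) = 0. En utilisant s(t) = 0 et en substituant t = 1, nous trouvons s = 0.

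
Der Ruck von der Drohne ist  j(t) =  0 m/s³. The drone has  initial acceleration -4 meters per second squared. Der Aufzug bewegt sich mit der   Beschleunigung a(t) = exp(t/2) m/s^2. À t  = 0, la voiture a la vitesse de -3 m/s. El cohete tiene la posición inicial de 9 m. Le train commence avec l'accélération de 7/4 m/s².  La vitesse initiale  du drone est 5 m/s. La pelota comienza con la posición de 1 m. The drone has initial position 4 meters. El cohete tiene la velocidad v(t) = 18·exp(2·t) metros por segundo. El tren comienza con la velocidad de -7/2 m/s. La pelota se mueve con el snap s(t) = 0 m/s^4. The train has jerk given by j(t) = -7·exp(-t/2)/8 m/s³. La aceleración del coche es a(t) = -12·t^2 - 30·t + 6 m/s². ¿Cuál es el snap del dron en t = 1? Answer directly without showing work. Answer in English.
The snap at t = 1 is s = 0.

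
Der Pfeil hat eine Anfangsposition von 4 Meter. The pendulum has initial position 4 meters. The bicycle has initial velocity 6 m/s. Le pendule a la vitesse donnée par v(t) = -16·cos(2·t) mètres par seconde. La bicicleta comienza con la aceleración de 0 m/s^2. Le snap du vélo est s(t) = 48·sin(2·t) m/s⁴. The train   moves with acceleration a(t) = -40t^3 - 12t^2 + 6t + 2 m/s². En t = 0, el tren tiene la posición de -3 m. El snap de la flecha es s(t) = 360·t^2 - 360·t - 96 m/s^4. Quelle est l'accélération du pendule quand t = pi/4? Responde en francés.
Pour résoudre ceci, nous devons prendre 1 dérivée de notre équation de la vitesse v(t) = -16·cos(2·t). En prenant d/dt de v(t), nous trouvons a(t) = 32·sin(2·t). Nous avons l'accélération a(t) = 32·sin(2·t). En substituant t = pi/4: a(pi/4) = 32.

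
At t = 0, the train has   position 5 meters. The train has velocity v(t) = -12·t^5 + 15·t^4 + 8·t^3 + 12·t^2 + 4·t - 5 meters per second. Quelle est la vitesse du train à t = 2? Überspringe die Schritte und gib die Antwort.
v(2) = -29.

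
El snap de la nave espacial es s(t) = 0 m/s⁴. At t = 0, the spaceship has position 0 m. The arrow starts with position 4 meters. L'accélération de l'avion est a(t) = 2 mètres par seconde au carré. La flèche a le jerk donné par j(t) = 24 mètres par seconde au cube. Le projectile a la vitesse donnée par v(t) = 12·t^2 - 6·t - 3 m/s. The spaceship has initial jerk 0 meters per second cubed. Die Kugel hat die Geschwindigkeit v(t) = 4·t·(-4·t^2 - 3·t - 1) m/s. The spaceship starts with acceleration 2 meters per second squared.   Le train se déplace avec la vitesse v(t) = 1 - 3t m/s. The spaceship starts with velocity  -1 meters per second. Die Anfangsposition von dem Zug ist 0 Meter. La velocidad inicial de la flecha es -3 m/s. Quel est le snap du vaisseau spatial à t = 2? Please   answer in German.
Aus der Gleichung für den Snap s(t) = 0, setzen wir t = 2 ein und erhalten s = 0.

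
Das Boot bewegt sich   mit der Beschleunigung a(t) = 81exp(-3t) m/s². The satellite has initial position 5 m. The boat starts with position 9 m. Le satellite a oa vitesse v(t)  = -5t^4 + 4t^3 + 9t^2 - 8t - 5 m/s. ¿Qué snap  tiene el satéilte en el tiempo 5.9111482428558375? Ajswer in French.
Nous devons dériver notre équation de la vitesse v(t) = -5·t^4 + 4·t^3 + 9·t^2 - 8·t - 5 3 fois. En dérivant la vitesse, nous obtenons l'accélération: a(t) = -20·t^3 + 12·t^2 + 18·t - 8. En dérivant l'accélération, nous obtenons le jerk: j(t) = -60·t^2 + 24·t + 18. En prenant d/dt de j(t), nous trouvons s(t) = 24 - 120·t. Nous avons le snap s(t) = 24 - 120·t. En substituant t = 5.9111482428558375: s(5.9111482428558375) = -685.337789142701.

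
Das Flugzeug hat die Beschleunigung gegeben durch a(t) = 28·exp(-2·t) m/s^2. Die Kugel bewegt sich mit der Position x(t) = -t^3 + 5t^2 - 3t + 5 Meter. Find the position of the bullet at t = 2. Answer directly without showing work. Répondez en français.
La réponse est 11.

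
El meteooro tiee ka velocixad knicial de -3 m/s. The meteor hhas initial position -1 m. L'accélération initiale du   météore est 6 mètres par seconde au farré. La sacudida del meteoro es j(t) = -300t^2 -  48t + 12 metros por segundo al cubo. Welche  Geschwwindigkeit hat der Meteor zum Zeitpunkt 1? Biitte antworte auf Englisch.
We must find the integral of our jerk equation j(t) = -300·t^2 - 48·t + 12 2 times. The integral of jerk, with a(0) = 6, gives acceleration: a(t) = -100·t^3 - 24·t^2 + 12·t + 6. Integrating acceleration and using the initial condition v(0) = -3, we get v(t) = -25·t^4 - 8·t^3 + 6·t^2 + 6·t - 3. Using v(t) = -25·t^4 - 8·t^3 + 6·t^2 + 6·t - 3 and substituting t = 1, we find v = -24.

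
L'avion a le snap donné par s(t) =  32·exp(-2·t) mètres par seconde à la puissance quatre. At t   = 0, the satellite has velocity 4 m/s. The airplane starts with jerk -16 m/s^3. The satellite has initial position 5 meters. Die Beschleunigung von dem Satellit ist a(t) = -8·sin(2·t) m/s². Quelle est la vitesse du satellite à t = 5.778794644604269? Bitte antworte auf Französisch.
Pour résoudre ceci, nous devons prendre 1 primitive de notre équation de l'accélération a(t) = -8·sin(2·t). La primitive de l'accélération, avec v(0) = 4, donne la vitesse: v(t) = 4·cos(2·t). Nous avons la vitesse v(t) = 4·cos(2·t). En substituant t = 5.778794644604269: v(5.778794644604269) = 2.13156935535306.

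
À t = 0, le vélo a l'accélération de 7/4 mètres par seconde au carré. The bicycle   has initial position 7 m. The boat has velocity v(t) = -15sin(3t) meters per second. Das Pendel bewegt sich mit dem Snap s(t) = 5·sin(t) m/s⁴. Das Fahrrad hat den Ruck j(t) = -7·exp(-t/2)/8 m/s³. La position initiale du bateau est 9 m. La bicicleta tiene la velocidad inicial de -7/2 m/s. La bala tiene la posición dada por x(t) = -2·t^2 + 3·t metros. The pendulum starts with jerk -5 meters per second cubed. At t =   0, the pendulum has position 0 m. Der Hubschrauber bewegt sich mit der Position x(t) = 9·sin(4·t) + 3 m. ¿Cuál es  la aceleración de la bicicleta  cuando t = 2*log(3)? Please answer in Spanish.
Debemos encontrar la antiderivada de nuestra ecuación de la sacudida j(t) = -7·exp(-t/2)/8 1 vez. La antiderivada de la sacudida, con a(0) = 7/4, da la aceleración: a(t) = 7·exp(-t/2)/4. Tenemos la aceleración a(t) = 7·exp(-t/2)/4. Sustituyendo t = 2*log(3): a(2*log(3)) = 7/12.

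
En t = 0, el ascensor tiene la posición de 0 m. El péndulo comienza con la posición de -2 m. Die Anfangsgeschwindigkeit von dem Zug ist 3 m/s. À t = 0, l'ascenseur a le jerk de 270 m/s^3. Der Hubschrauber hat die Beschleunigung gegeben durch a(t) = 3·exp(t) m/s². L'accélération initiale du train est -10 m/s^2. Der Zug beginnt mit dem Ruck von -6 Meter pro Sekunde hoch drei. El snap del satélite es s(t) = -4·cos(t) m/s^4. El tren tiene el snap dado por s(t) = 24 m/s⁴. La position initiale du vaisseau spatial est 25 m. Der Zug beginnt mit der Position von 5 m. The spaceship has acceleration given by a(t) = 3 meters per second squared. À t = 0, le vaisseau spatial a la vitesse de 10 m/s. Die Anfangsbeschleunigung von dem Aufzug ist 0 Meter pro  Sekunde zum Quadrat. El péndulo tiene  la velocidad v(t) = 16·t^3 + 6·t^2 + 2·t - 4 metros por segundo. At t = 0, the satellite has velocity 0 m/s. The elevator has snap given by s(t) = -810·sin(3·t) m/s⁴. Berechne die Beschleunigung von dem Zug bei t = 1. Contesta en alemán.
Wir müssen unsere Gleichung für den Snap s(t) = 24 2-mal integrieren. Das Integral von dem Snap, mit j(0) = -6, ergibt den Ruck: j(t) = 24·t - 6. Das Integral von dem Ruck, mit a(0) = -10, ergibt die Beschleunigung: a(t) = 12·t^2 - 6·t - 10. Wir haben die Beschleunigung a(t) = 12·t^2 - 6·t - 10. Durch Einsetzen von t = 1: a(1) = -4.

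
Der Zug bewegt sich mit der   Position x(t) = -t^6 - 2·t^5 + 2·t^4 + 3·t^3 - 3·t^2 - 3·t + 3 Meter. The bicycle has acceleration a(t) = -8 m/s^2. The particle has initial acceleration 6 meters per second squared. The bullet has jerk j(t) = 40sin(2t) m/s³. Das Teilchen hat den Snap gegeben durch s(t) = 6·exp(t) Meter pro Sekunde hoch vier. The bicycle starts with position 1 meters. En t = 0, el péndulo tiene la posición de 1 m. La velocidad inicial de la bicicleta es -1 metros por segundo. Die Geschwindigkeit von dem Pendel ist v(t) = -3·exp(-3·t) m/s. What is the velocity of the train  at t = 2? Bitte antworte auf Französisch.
Nous devons dériver notre équation de la position x(t) = -t^6 - 2·t^5 + 2·t^4 + 3·t^3 - 3·t^2 - 3·t + 3 1 fois. En dérivant la position, nous obtenons la vitesse: v(t) = -6·t^5 - 10·t^4 + 8·t^3 + 9·t^2 - 6·t - 3. De l'équation de la vitesse v(t) = -6·t^5 - 10·t^4 + 8·t^3 + 9·t^2 - 6·t - 3, nous substituons t = 2 pour obtenir v = -267.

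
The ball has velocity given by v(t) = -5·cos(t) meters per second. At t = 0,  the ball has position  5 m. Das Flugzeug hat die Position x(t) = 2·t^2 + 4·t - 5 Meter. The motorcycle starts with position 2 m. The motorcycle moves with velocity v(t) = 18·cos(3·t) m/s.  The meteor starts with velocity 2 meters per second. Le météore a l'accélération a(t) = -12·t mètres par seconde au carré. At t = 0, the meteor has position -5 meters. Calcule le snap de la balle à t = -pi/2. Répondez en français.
En partant de la vitesse v(t) = -5·cos(t), nous prenons 3 dérivées. En prenant d/dt de v(t), nous trouvons a(t) = 5·sin(t). En dérivant l'accélération, nous obtenons le jerk: j(t) = 5·cos(t). En prenant d/dt de j(t), nous trouvons s(t) = -5·sin(t). En utilisant s(t) = -5·sin(t) et en substituant t = -pi/2, nous trouvons s = 5.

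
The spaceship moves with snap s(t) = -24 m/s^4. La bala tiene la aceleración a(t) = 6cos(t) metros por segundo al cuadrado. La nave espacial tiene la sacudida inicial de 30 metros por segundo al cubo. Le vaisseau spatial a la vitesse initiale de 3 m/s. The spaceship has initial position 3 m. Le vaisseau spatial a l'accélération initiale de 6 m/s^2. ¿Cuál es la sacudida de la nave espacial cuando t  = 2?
Partiendo del snap s(t) = -24, tomamos 1 integral. Tomando ∫s(t)dt y aplicando j(0) = 30, encontramos j(t) = 30 - 24·t. Usando j(t) = 30 - 24·t y sustituyendo t = 2, encontramos j = -18.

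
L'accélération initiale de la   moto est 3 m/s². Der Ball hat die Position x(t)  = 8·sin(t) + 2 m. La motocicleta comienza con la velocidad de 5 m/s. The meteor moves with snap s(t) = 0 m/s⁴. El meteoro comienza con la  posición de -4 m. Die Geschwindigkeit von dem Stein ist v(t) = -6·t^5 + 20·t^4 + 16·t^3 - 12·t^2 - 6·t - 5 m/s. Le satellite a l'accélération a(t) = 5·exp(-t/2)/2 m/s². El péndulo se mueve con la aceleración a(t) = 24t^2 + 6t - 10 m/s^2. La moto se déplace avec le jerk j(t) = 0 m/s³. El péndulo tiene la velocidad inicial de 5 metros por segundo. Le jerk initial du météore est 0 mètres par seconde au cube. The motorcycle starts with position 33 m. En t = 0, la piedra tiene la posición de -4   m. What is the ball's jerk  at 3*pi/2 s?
Starting from position x(t) = 8·sin(t) + 2, we take 3 derivatives. Taking d/dt of x(t), we find v(t) = 8·cos(t). The derivative of velocity gives acceleration: a(t) = -8·sin(t). Differentiating acceleration, we get jerk: j(t) = -8·cos(t). We have jerk j(t) = -8·cos(t). Substituting t = 3*pi/2: j(3*pi/2) = 0.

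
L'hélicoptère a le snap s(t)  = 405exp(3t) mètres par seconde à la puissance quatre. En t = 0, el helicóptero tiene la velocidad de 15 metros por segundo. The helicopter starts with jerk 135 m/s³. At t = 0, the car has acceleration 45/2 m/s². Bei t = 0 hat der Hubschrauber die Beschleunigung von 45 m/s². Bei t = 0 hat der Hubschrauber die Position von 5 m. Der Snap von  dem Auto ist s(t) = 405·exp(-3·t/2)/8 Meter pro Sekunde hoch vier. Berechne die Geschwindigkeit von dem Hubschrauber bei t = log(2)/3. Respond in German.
Ausgehend von dem Snap s(t) = 405·exp(3·t), nehmen wir 3 Stammfunktionen. Das Integral von dem Snap, mit j(0) = 135, ergibt den Ruck: j(t) = 135·exp(3·t). Die Stammfunktion von dem Ruck, mit a(0) = 45, ergibt die Beschleunigung: a(t) = 45·exp(3·t). Das Integral von der Beschleunigung, mit v(0) = 15, ergibt die Geschwindigkeit: v(t) = 15·exp(3·t). Aus der Gleichung für die Geschwindigkeit v(t) = 15·exp(3·t), setzen wir t = log(2)/3 ein und erhalten v = 30.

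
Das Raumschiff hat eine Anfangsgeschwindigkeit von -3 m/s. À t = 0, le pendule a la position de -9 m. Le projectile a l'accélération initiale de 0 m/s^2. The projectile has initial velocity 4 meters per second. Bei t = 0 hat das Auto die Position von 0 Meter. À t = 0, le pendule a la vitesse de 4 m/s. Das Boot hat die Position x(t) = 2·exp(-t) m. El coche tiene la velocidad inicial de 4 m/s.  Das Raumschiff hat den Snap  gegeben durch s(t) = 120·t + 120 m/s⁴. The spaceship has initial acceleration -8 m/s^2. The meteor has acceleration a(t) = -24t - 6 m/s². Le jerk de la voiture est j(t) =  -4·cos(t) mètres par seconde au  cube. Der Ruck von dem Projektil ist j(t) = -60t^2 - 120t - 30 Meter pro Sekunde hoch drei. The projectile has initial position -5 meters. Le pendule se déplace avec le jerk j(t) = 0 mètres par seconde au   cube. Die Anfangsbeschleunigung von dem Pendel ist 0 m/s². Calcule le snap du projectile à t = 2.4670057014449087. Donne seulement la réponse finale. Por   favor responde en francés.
À t = 2.4670057014449087, s = -416.040684173389.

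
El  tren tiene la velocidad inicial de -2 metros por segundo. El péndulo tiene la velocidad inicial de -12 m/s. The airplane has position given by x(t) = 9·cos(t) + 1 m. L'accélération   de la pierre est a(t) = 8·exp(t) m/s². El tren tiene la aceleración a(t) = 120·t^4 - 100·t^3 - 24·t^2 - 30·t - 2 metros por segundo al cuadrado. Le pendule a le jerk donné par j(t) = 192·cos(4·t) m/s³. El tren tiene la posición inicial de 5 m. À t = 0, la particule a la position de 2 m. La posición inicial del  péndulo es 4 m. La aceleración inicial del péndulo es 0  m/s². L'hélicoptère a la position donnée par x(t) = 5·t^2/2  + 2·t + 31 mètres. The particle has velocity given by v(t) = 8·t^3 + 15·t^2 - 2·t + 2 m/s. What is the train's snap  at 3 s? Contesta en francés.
Pour résoudre ceci, nous devons prendre 2 dérivées de notre équation de l'accélération a(t) = 120·t^4 - 100·t^3 - 24·t^2 - 30·t - 2. La dérivée de l'accélération donne le jerk: j(t) = 480·t^3 - 300·t^2 - 48·t - 30. En dérivant le jerk, nous obtenons le snap: s(t) = 1440·t^2 - 600·t - 48. Nous avons le snap s(t) = 1440·t^2 - 600·t - 48. En substituant t = 3: s(3) = 11112.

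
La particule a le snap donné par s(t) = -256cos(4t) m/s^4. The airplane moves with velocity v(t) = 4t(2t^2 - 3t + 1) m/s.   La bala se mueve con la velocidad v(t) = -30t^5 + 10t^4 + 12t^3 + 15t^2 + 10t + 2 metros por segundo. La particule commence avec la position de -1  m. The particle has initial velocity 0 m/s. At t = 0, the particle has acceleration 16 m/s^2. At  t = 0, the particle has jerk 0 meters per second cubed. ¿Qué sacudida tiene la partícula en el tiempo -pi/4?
Necesitamos integrar nuestra ecuación del snap s(t) = -256·cos(4·t) 1 vez. Tomando ∫s(t)dt y aplicando j(0) = 0, encontramos j(t) = -64·sin(4·t). Tenemos la sacudida j(t) = -64·sin(4·t). Sustituyendo t = -pi/4: j(-pi/4) = 0.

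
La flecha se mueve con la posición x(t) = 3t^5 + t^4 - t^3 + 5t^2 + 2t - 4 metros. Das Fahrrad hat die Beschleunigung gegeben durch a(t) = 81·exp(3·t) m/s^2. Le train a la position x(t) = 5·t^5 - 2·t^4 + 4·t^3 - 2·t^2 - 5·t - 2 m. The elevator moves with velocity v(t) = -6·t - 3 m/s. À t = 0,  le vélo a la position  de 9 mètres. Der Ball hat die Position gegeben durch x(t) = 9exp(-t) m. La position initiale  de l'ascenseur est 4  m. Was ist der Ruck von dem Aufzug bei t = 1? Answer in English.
We must differentiate our velocity equation v(t) = -6·t - 3 2 times. Differentiating velocity, we get acceleration: a(t) = -6. Differentiating acceleration, we get jerk: j(t) = 0. We have jerk j(t) = 0. Substituting t = 1: j(1) = 0.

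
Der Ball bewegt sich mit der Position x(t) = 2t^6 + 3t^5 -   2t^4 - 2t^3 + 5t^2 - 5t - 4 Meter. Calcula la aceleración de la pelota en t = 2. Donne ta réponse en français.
Pour résoudre ceci, nous devons prendre 2 dérivées de notre équation de la position x(t) = 2·t^6 + 3·t^5 - 2·t^4 - 2·t^3 + 5·t^2 - 5·t - 4. La dérivée de la position donne la vitesse: v(t) = 12·t^5 + 15·t^4 - 8·t^3 - 6·t^2 + 10·t - 5. La dérivée de la vitesse donne l'accélération: a(t) = 60·t^4 + 60·t^3 - 24·t^2 - 12·t + 10. Nous avons l'accélération a(t) = 60·t^4 + 60·t^3 - 24·t^2 - 12·t + 10. En substituant t = 2: a(2) = 1330.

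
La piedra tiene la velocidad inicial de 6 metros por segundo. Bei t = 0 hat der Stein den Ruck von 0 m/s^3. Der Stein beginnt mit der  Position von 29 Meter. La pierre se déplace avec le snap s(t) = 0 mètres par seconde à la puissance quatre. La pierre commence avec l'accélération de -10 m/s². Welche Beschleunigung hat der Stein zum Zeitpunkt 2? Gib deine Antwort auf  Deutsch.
Um dies zu lösen, müssen wir 2 Stammfunktionen unserer Gleichung für den Snap s(t) = 0 finden. Das Integral von dem Snap, mit j(0) = 0, ergibt den Ruck: j(t) = 0. Die Stammfunktion von dem Ruck ist die Beschleunigung. Mit a(0) = -10 erhalten wir a(t) = -10. Wir haben die Beschleunigung a(t) = -10. Durch Einsetzen von t = 2: a(2) = -10.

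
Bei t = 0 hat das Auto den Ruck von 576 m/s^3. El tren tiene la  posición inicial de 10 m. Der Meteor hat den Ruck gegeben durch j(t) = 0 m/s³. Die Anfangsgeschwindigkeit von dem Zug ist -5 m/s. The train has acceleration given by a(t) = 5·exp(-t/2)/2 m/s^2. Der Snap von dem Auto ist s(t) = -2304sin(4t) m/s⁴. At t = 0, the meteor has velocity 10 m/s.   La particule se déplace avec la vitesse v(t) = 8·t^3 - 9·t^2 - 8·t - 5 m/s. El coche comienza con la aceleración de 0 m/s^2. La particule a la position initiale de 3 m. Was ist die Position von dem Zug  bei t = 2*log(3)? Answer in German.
Wir müssen das Integral unserer Gleichung für die Beschleunigung a(t) = 5·exp(-t/2)/2 2-mal finden. Das Integral von der Beschleunigung, mit v(0) = -5, ergibt die Geschwindigkeit: v(t) = -5·exp(-t/2). Mit ∫v(t)dt und Anwendung von x(0) = 10, finden wir x(t) = 10·exp(-t/2). Wir haben die Position x(t) = 10·exp(-t/2). Durch Einsetzen von t = 2*log(3): x(2*log(3)) = 10/3.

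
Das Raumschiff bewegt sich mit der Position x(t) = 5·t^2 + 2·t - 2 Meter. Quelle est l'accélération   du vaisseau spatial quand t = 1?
En partant de la position x(t) = 5·t^2 + 2·t - 2, nous prenons 2 dérivées. En dérivant la position, nous obtenons la vitesse: v(t) = 10·t + 2. En dérivant la vitesse, nous obtenons l'accélération: a(t) = 10. Nous avons l'accélération a(t) = 10. En substituant t = 1: a(1) = 10.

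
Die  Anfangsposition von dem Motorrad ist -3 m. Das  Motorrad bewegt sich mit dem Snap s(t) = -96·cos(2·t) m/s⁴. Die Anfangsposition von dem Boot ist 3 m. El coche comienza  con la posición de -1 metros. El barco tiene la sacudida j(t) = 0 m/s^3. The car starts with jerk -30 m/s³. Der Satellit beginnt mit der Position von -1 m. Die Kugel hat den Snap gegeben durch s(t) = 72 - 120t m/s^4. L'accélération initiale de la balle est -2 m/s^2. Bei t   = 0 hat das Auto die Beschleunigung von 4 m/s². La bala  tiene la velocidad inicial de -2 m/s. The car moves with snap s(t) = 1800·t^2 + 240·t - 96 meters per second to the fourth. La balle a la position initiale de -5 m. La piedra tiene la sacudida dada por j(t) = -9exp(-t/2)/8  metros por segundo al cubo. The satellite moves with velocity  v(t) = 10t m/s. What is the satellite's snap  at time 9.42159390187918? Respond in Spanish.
Partiendo de la velocidad v(t) = 10·t, tomamos 3 derivadas. Derivando la velocidad, obtenemos la aceleración: a(t) = 10. La derivada de la aceleración da la sacudida: j(t) = 0. Derivando la sacudida, obtenemos el snap: s(t) = 0. De la ecuación del snap s(t) = 0, sustituimos t = 9.42159390187918 para obtener s = 0.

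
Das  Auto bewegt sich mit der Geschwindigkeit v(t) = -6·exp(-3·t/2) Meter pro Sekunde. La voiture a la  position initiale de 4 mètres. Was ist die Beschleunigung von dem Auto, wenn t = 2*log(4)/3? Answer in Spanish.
Debemos derivar nuestra ecuación de la velocidad v(t) = -6·exp(-3·t/2) 1 vez. Tomando d/dt de v(t), encontramos a(t) = 9·exp(-3·t/2). Tenemos la aceleración a(t) = 9·exp(-3·t/2). Sustituyendo t = 2*log(4)/3: a(2*log(4)/3) = 9/4.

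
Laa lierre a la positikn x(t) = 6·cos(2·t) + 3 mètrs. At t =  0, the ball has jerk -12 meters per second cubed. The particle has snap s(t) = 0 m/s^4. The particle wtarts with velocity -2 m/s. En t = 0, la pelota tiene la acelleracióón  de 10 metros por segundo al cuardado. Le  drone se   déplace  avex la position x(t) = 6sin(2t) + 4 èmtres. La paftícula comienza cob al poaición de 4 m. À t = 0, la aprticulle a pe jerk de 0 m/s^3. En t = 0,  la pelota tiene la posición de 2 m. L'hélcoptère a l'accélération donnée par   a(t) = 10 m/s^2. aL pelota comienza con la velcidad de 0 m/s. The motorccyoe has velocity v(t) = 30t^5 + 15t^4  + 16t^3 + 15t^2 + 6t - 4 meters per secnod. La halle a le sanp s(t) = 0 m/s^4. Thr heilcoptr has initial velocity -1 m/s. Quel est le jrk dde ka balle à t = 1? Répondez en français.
En partant du snap s(t) = 0, nous prenons 1 intégrale. En intégrant le snap et en utilisant la condition initiale j(0) = -12, nous obtenons j(t) = -12. Nous avons le jerk j(t) = -12. En substituant t = 1: j(1) = -12.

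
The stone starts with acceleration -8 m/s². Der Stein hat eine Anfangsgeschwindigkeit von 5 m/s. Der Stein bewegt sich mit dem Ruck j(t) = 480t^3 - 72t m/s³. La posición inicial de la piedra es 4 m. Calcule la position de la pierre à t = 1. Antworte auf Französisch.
Nous devons trouver la primitive de notre équation du jerk j(t) = 480·t^3 - 72·t 3 fois. L'intégrale du jerk est l'accélération. En utilisant a(0) = -8, nous obtenons a(t) = 120·t^4 - 36·t^2 - 8. En intégrant l'accélération et en utilisant la condition initiale v(0) = 5, nous obtenons v(t) = 24·t^5 - 12·t^3 - 8·t + 5. En intégrant la vitesse et en utilisant la condition initiale x(0) = 4, nous obtenons x(t) = 4·t^6 - 3·t^4 - 4·t^2 + 5·t + 4. Nous avons la position x(t) = 4·t^6 - 3·t^4 - 4·t^2 + 5·t + 4. En substituant t = 1: x(1) = 6.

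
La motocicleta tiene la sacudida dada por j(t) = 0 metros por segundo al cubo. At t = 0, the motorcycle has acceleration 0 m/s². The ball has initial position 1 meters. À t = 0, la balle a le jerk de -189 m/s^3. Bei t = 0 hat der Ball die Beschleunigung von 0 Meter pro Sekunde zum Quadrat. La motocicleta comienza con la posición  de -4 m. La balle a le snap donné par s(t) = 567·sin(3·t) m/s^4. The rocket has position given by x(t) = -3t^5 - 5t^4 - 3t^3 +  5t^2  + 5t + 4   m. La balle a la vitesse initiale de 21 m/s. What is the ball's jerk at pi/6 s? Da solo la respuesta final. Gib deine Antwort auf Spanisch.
En t = pi/6, j = 0.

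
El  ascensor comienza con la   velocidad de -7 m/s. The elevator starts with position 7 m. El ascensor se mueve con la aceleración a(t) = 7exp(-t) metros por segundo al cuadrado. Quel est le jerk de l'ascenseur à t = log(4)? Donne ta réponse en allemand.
Ausgehend von der Beschleunigung a(t) = 7·exp(-t), nehmen wir 1 Ableitung. Durch Ableiten von der Beschleunigung erhalten wir den Ruck: j(t) = -7·exp(-t). Aus der Gleichung für den Ruck j(t) = -7·exp(-t), setzen wir t = log(4) ein und erhalten j = -7/4.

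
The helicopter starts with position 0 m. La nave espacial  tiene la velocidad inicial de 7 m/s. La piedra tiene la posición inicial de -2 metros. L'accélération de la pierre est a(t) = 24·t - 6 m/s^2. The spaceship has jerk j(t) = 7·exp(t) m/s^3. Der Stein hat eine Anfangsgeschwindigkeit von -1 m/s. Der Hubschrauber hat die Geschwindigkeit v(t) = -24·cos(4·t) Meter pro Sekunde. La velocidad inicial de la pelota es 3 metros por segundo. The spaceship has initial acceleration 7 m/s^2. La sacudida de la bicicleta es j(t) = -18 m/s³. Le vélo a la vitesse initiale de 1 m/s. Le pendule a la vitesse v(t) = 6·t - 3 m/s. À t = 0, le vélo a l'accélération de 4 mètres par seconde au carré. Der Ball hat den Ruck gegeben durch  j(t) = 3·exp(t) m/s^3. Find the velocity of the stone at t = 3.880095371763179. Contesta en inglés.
To solve this, we need to take 1 antiderivative of our acceleration equation a(t) = 24·t - 6. The integral of acceleration is velocity. Using v(0) = -1, we get v(t) = 12·t^2 - 6·t - 1. We have velocity v(t) = 12·t^2 - 6·t - 1. Substituting t = 3.880095371763179: v(3.880095371763179) = 156.381108897157.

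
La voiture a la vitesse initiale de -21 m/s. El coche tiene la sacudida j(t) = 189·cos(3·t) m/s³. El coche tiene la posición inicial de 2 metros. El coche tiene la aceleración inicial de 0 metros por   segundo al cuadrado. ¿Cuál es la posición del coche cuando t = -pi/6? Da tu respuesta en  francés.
Nous devons trouver l'intégrale de notre équation du jerk j(t) = 189·cos(3·t) 3 fois. L'intégrale du jerk est l'accélération. En utilisant a(0) = 0, nous obtenons a(t) = 63·sin(3·t). La primitive de l'accélération, avec v(0) = -21, donne la vitesse: v(t) = -21·cos(3·t). L'intégrale de la vitesse, avec x(0) = 2, donne la position: x(t) = 2 - 7·sin(3·t). En utilisant x(t) = 2 - 7·sin(3·t) et en substituant t = -pi/6, nous trouvons x = 9.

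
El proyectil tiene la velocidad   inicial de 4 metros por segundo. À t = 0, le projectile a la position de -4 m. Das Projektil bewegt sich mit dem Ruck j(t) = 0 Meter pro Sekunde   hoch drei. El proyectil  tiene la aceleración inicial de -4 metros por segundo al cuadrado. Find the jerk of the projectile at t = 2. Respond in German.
Wir haben den Ruck j(t) = 0. Durch Einsetzen von t = 2: j(2) = 0.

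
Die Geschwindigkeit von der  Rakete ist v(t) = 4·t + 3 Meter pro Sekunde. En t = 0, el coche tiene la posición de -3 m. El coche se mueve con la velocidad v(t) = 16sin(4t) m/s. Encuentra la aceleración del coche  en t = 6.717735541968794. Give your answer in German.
Um dies zu lösen, müssen wir 1 Ableitung unserer Gleichung für die Geschwindigkeit v(t) = 16·sin(4·t) nehmen. Die Ableitung von der Geschwindigkeit ergibt die Beschleunigung: a(t) = 64·cos(4·t). Wir haben die Beschleunigung a(t) = 64·cos(4·t). Durch Einsetzen von t = 6.717735541968794: a(6.717735541968794) = -10.6639236870078.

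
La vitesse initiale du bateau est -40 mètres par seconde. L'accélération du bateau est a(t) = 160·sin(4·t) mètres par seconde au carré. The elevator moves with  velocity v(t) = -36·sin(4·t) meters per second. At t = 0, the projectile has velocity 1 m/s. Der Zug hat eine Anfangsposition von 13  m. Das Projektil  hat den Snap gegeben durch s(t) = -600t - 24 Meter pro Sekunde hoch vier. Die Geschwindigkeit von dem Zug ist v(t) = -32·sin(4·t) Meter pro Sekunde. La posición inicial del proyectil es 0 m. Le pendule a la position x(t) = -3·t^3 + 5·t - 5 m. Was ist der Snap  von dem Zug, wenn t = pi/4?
Wir müssen unsere Gleichung für die Geschwindigkeit v(t) = -32·sin(4·t) 3-mal ableiten. Mit d/dt von v(t) finden wir a(t) = -128·cos(4·t). Mit d/dt von a(t) finden wir j(t) = 512·sin(4·t). Durch Ableiten von dem Ruck erhalten wir den Snap: s(t) = 2048·cos(4·t). Wir haben den Snap s(t) = 2048·cos(4·t). Durch Einsetzen von t = pi/4: s(pi/4) = -2048.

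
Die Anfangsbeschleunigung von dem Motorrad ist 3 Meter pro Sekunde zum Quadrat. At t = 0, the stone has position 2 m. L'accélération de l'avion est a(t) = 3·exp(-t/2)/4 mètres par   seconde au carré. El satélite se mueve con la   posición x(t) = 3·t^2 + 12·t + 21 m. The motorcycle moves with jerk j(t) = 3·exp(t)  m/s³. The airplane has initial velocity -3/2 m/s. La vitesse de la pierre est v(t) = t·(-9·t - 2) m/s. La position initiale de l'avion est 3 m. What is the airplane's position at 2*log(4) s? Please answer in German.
Wir müssen unsere Gleichung für die Beschleunigung a(t) = 3·exp(-t/2)/4 2-mal integrieren. Mit ∫a(t)dt und Anwendung von v(0) = -3/2, finden wir v(t) = -3·exp(-t/2)/2. Mit ∫v(t)dt und Anwendung von x(0) = 3, finden wir x(t) = 3·exp(-t/2). Wir haben die Position x(t) = 3·exp(-t/2). Durch Einsetzen von t = 2*log(4): x(2*log(4)) = 3/4.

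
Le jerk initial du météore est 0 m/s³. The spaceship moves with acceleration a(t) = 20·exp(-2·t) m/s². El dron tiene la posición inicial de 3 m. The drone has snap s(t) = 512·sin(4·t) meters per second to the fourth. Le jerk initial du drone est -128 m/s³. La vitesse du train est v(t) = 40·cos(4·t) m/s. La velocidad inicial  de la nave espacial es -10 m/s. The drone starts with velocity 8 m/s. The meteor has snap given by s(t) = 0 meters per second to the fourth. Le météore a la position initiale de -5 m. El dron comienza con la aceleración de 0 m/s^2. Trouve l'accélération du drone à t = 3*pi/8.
En partant du snap s(t) = 512·sin(4·t), nous prenons 2 primitives. La primitive du snap, avec j(0) = -128, donne le jerk: j(t) = -128·cos(4·t). La primitive du jerk est l'accélération. En utilisant a(0) = 0, nous obtenons a(t) = -32·sin(4·t). En utilisant a(t) = -32·sin(4·t) et en substituant t = 3*pi/8, nous trouvons a = 32.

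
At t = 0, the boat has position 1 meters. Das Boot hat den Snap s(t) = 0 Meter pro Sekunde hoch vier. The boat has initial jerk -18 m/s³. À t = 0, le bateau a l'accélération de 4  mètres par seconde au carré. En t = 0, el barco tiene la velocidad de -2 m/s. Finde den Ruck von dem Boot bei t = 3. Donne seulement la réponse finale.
Der Ruck bei t = 3 ist j = -18.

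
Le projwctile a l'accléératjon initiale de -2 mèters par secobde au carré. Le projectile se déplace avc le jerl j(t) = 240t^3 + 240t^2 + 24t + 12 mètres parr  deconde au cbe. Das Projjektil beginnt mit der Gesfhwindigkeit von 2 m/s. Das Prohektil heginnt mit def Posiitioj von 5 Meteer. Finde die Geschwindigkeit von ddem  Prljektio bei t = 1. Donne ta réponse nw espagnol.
Necesitamos integrar nuestra ecuación de la sacudida j(t) = 240·t^3 + 240·t^2 + 24·t + 12 2 veces. Integrando la sacudida y usando la condición inicial a(0) = -2, obtenemos a(t) = 60·t^4 + 80·t^3 + 12·t^2 + 12·t - 2. Tomando ∫a(t)dt y aplicando v(0) = 2, encontramos v(t) = 12·t^5 + 20·t^4 + 4·t^3 + 6·t^2 - 2·t + 2. De la ecuación de la velocidad v(t) = 12·t^5 + 20·t^4 + 4·t^3 + 6·t^2 - 2·t + 2, sustituimos t = 1 para obtener v = 42.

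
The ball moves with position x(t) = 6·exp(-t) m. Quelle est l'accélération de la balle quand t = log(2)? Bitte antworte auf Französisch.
Pour résoudre ceci, nous devons prendre 2 dérivées de notre équation de la position x(t) = 6·exp(-t). La dérivée de la position donne la vitesse: v(t) = -6·exp(-t). La dérivée de la vitesse donne l'accélération: a(t) = 6·exp(-t). De l'équation de l'accélération a(t) = 6·exp(-t), nous substituons t = log(2) pour obtenir a = 3.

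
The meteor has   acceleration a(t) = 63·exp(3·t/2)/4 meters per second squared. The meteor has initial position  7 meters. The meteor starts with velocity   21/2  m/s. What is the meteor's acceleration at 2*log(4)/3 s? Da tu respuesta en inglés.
We have acceleration a(t) = 63·exp(3·t/2)/4. Substituting t = 2*log(4)/3: a(2*log(4)/3) = 63.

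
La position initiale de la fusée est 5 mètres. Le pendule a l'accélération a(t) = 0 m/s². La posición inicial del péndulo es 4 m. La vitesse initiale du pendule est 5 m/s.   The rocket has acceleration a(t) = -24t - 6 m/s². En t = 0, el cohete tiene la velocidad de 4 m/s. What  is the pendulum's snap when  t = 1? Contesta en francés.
En partant de l'accélération a(t) = 0, nous prenons 2 dérivées. En prenant d/dt de a(t), nous trouvons j(t) = 0. En prenant d/dt de j(t), nous trouvons s(t) = 0. En utilisant s(t) = 0 et en substituant t = 1, nous trouvons s = 0.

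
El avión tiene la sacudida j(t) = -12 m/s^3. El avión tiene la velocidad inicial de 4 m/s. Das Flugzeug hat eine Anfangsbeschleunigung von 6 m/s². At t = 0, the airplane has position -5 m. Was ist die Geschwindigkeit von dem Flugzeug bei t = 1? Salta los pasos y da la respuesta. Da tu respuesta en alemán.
Bei t = 1, v = 4.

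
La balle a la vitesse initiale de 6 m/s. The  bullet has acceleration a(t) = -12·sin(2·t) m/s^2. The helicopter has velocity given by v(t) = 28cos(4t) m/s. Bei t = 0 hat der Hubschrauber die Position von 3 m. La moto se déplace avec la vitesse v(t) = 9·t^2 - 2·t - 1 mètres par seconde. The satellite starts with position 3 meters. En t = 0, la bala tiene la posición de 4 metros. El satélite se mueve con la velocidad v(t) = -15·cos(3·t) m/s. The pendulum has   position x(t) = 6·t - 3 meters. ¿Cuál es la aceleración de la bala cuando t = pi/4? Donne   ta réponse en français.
De l'équation de l'accélération a(t) = -12·sin(2·t), nous substituons t = pi/4 pour obtenir a = -12.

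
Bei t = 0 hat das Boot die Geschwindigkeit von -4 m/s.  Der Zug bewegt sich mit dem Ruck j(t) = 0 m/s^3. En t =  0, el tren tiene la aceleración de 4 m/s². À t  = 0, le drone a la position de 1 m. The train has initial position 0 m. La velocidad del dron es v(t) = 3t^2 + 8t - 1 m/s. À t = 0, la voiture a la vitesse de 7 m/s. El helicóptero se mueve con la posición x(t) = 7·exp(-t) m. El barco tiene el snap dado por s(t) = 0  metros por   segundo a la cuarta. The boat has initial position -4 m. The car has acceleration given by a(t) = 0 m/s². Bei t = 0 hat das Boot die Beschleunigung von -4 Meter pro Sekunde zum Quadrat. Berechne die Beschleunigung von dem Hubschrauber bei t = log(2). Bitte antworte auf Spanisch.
Partiendo de la posición x(t) = 7·exp(-t), tomamos 2 derivadas. Tomando d/dt de x(t), encontramos v(t) = -7·exp(-t). Derivando la velocidad, obtenemos la aceleración: a(t) = 7·exp(-t). Tenemos la aceleración a(t) = 7·exp(-t). Sustituyendo t = log(2): a(log(2)) = 7/2.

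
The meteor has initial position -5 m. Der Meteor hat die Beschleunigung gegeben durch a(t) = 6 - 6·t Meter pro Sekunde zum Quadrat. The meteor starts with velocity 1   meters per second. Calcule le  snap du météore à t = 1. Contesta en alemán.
Um dies zu lösen, müssen wir 2 Ableitungen unserer Gleichung für die Beschleunigung a(t) = 6 - 6·t nehmen. Durch Ableiten von der Beschleunigung erhalten wir den Ruck: j(t) = -6. Mit d/dt von j(t) finden wir s(t) = 0. Mit s(t) = 0 und Einsetzen von t = 1, finden wir s = 0.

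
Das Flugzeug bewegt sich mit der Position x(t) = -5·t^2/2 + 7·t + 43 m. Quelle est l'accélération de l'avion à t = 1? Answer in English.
Starting from position x(t) = -5·t^2/2 + 7·t + 43, we take 2 derivatives. The derivative of position gives velocity: v(t) = 7 - 5·t. The derivative of velocity gives acceleration: a(t) = -5. Using a(t) = -5 and substituting t = 1, we find a = -5.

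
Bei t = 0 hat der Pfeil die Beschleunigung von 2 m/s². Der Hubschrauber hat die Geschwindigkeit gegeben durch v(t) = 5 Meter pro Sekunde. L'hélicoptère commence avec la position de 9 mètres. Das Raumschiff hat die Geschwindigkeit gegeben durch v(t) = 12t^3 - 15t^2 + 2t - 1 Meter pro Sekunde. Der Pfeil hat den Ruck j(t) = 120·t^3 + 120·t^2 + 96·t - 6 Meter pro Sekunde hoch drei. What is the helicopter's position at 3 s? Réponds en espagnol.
Para resolver esto, necesitamos tomar 1 antiderivada de nuestra ecuación de la velocidad v(t) = 5. La antiderivada de la velocidad, con x(0) = 9, da la posición: x(t) = 5·t + 9. De la ecuación de la posición x(t) = 5·t + 9, sustituimos t = 3 para obtener x = 24.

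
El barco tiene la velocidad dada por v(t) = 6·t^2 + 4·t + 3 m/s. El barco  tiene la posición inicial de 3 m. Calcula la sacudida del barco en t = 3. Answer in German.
Wir müssen unsere Gleichung für die Geschwindigkeit v(t) = 6·t^2 + 4·t + 3 2-mal ableiten. Durch Ableiten von der Geschwindigkeit erhalten wir die Beschleunigung: a(t) = 12·t + 4. Die Ableitung von der Beschleunigung ergibt den Ruck: j(t) = 12. Mit j(t) = 12 und Einsetzen von t = 3, finden wir j = 12.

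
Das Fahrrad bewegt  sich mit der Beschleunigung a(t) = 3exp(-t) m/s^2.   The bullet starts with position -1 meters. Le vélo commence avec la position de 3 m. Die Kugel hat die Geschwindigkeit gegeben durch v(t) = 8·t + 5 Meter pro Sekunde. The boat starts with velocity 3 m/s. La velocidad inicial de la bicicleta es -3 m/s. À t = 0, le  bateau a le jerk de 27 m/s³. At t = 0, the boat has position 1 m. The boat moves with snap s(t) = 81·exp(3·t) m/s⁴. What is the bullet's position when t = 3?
We must find the integral of our velocity equation v(t) = 8·t + 5 1 time. Taking ∫v(t)dt and applying x(0) = -1, we find x(t) = 4·t^2 + 5·t - 1. Using x(t) = 4·t^2 + 5·t - 1 and substituting t = 3, we find x = 50.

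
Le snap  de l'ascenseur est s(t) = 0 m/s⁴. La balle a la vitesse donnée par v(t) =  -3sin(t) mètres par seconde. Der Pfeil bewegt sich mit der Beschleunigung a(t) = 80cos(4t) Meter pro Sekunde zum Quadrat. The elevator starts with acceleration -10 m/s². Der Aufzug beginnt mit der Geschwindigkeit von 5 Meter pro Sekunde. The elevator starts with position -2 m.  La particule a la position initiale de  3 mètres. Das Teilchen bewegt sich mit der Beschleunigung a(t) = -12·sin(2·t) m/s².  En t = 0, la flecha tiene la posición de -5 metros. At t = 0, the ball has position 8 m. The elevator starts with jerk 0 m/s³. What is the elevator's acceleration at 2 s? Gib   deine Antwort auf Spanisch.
Debemos encontrar la integral de nuestra ecuación del snap s(t) = 0 2 veces. Tomando ∫s(t)dt y aplicando j(0) = 0, encontramos j(t) = 0. La integral de la sacudida, con a(0) = -10, da la aceleración: a(t) = -10. Usando a(t) = -10 y sustituyendo t = 2, encontramos a = -10.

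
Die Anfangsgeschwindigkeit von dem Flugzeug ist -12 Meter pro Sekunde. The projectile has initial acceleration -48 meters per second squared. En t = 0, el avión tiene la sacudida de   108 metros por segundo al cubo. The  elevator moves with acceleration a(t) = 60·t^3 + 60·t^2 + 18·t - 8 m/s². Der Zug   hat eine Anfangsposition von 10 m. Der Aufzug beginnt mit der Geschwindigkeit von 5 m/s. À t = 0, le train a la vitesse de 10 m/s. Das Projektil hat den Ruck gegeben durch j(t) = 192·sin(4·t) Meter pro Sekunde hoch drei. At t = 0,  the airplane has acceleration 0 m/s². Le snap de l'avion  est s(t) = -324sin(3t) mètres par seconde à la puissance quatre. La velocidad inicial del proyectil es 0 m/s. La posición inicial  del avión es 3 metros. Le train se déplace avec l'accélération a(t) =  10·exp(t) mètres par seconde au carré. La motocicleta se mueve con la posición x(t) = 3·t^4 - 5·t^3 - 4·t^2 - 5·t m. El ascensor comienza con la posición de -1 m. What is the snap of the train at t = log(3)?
To solve this, we need to take 2 derivatives of our acceleration equation a(t) = 10·exp(t). Taking d/dt of a(t), we find j(t) = 10·exp(t). The derivative of jerk gives snap: s(t) = 10·exp(t). From the given snap equation s(t) = 10·exp(t), we substitute t = log(3) to get s = 30.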